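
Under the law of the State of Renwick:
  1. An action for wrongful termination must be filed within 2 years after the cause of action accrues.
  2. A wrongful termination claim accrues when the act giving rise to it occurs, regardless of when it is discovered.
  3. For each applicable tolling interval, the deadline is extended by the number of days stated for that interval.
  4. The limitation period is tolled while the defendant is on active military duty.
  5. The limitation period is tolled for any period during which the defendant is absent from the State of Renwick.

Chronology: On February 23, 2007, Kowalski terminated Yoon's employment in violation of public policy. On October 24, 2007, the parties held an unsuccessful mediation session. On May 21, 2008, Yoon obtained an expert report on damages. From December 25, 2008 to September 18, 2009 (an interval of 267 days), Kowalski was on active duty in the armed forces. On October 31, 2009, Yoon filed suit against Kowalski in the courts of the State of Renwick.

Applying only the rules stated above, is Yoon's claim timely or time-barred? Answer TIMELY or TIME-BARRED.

TIMELY

The claim accrued on February 23, 2007, when the wrongful act occurred.
2 years from February 23, 2007 is February 23, 2009.
Because the defendant's active military service ran from December 25, 2008 to September 18, 2009, the deadline is extended by 267 days to November 17, 2009.
None of the other events listed affects the running of the period under the stated rules.
Yoon filed on October 31, 2009, before the November 17, 2009 deadline, so the action is timely.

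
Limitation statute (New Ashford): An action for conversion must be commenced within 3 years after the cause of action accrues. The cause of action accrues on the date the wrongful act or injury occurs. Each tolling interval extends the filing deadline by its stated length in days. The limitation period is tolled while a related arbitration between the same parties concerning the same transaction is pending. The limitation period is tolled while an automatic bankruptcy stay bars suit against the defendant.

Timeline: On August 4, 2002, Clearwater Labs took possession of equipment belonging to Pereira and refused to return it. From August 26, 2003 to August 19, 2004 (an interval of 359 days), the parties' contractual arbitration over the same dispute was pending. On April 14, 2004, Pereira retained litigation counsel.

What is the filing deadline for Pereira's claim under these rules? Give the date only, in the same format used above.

The cause of action accrued on August 4, 2002, the date of the act.
The untolled deadline — 3 years after August 4, 2002 — is August 4, 2005.
The period was tolled for 359 days by the pending related arbitration (August 26, 2003 to August 19, 2004), pushing the deadline to July 29, 2006.
None of the other events listed affects the running of the period under the stated rules.

July 29, 2006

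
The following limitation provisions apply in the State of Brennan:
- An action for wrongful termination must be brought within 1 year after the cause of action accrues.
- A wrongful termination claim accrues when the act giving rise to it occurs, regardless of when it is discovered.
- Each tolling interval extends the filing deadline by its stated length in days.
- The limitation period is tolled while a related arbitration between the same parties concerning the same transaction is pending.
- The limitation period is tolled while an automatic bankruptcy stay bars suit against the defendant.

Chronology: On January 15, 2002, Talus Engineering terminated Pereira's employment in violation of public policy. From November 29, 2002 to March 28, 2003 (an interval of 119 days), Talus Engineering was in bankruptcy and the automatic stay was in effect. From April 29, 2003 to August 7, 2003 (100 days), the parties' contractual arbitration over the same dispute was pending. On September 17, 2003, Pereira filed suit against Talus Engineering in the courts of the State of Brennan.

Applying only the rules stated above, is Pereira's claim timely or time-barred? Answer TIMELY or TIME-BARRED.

TIME-BARRED

The limitation period began to run on January 15, 2002.
1 year from January 15, 2002 is January 15, 2003.
The period was tolled for 119 days by the automatic bankruptcy stay (November 29, 2002 to March 28, 2003), pushing the deadline to May 14, 2003.
The period was tolled for 100 days by the pending related arbitration (April 29, 2003 to August 7, 2003), pushing the deadline to August 22, 2003.
Pereira filed on September 17, 2003, after the August 22, 2003 deadline, so the action is time-barred.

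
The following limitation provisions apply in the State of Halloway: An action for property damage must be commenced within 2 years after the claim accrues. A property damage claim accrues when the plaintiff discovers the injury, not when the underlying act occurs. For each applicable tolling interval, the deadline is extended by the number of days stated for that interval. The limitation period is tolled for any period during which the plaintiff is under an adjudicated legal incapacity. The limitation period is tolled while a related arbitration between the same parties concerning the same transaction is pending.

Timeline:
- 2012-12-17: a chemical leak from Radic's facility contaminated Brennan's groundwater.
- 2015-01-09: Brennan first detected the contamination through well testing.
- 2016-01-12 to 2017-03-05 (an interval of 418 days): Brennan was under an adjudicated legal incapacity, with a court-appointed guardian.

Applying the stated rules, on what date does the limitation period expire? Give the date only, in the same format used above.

Under the discovery rule, the claim accrued on 2015-01-09, when Brennan discovered the injury — not on the 2012-12-17 date of the underlying act.
Adding the 2 years base period to 2015-01-09 gives a deadline of 2017-01-09, before any tolling.
The period was tolled for 418 days by the plaintiff's legal incapacity (2016-01-12 to 2017-03-05), pushing the deadline to 2018-03-03.

2018-03-03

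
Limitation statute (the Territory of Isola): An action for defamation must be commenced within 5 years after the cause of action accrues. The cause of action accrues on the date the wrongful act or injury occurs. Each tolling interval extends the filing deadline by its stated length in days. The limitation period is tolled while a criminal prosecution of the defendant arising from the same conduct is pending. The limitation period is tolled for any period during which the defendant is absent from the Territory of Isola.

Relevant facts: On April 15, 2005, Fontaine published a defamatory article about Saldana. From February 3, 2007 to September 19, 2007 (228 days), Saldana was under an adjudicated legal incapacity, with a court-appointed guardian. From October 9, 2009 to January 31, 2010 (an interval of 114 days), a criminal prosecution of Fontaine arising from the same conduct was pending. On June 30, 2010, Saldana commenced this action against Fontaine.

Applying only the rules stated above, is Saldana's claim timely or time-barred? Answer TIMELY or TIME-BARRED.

TIMELY

The limitation period began to run on April 15, 2005.
5 years from April 15, 2005 is April 15, 2010.
The period was tolled for 114 days by the pending criminal prosecution (October 9, 2009 to January 31, 2010), pushing the deadline to August 7, 2010.
Although the plaintiff's incapacity ran from February 3, 2007 to September 19, 2007, the stated rules do not make that a tolling event, so it is disregarded.
The June 30, 2010 filing precedes the August 7, 2010 deadline; the claim is timely.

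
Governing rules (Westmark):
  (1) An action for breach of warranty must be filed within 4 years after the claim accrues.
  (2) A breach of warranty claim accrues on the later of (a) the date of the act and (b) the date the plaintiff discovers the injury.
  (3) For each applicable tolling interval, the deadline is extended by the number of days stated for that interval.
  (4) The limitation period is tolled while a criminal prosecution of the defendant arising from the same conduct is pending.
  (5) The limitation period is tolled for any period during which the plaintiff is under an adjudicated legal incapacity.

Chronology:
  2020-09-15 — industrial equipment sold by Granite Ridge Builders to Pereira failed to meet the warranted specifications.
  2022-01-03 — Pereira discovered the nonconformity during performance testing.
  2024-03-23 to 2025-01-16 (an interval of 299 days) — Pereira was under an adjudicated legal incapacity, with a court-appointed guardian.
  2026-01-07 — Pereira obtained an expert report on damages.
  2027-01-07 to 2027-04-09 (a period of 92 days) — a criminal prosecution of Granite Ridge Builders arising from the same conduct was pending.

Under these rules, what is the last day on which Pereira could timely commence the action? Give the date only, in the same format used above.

2026-10-29

Because discovery on 2022-01-03 post-dates the 2020-09-15 act, accrual under the later-of rule falls on 2022-01-03.
4 years from 2022-01-03 is 2026-01-03.
Because the plaintiff's legal incapacity ran from 2024-03-23 to 2025-01-16, the deadline is extended by 299 days to 2026-10-29.
The pending criminal prosecution from 2027-01-07 to 2027-04-09 began after the period had already run on 2026-10-29, so it has no tolling effect.
None of the other events listed affects the running of the period under the stated rules.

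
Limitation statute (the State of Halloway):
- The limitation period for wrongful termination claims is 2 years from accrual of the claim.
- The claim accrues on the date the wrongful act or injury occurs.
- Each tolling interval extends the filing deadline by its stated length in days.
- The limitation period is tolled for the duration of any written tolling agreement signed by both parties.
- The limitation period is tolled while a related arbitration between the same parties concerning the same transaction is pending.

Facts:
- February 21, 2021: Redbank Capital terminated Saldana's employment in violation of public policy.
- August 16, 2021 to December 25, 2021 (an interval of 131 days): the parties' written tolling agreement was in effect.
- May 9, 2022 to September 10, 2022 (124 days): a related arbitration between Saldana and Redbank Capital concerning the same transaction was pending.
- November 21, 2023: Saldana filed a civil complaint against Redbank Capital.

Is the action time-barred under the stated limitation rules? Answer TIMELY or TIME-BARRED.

TIME-BARRED

The claim accrued on February 21, 2021, the date of the act.
Adding the 2 years base period to February 21, 2021 gives a deadline of February 21, 2023, before any tolling.
The written tolling agreement from August 16, 2021 to December 25, 2021 tolled the period for 131 days, extending the deadline to July 2, 2023.
The pending related arbitration from May 9, 2022 to September 10, 2022 tolled the period for 124 days, extending the deadline to November 3, 2023.
Filing on November 21, 2023 missed the November 3, 2023 deadline — the action is time-barred.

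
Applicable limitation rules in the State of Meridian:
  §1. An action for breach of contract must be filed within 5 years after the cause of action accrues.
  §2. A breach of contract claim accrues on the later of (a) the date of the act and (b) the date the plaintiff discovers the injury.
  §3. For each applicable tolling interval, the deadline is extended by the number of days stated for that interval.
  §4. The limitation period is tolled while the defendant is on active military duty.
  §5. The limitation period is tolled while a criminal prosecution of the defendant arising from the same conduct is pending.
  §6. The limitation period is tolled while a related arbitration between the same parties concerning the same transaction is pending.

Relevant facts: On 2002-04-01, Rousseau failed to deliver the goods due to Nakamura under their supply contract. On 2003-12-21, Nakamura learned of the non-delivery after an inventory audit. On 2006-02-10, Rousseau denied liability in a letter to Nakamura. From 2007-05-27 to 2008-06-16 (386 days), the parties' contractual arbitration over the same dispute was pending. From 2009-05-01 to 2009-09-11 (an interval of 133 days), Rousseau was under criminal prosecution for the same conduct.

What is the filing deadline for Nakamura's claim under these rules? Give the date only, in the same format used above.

The claim accrued on 2003-12-21 — the later of the 2002-04-01 act and the 2003-12-21 discovery.
5 years from 2003-12-21 is 2008-12-21.
The period was tolled for 386 days by the pending related arbitration (2007-05-27 to 2008-06-16), pushing the deadline to 2010-01-11.
The period was tolled for 133 days by the pending criminal prosecution (2009-05-01 to 2009-09-11), pushing the deadline to 2010-05-24.
The other events in the timeline have no effect on the limitation period under the stated rules.

2010-05-24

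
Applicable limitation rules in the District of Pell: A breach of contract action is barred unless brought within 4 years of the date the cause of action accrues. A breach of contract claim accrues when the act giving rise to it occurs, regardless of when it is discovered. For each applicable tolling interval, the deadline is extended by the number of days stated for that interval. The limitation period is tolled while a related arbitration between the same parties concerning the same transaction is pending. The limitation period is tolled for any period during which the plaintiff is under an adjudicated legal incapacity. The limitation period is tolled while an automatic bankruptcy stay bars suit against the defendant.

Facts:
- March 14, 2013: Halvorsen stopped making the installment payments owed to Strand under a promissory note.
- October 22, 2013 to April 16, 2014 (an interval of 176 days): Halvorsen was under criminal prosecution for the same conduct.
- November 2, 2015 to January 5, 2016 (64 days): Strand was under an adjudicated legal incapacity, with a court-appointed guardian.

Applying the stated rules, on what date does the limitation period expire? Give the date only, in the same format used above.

May 17, 2017

The limitation period began to run on March 14, 2013.
Adding the 4 years base period to March 14, 2013 gives a deadline of March 14, 2017, before any tolling.
Because the plaintiff's legal incapacity ran from November 2, 2015 to January 5, 2016, the deadline is extended by 64 days to May 17, 2017.
No stated provision tolls the period for a criminal prosecution, so the interval from October 22, 2013 to April 16, 2014 has no effect on the deadline.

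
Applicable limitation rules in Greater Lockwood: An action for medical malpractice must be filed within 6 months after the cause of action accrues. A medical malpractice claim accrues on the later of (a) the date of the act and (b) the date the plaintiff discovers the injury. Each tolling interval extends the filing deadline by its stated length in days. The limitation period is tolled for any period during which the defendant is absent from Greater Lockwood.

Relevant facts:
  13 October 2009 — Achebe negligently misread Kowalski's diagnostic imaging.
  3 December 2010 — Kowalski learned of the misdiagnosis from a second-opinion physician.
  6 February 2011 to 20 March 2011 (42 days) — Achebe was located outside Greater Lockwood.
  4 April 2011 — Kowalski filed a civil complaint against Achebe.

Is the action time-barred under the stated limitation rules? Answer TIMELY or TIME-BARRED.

Taking the later of the act (13 October 2009) and discovery (3 December 2010), the claim accrued on 3 December 2010.
Adding the 6 months base period to 3 December 2010 gives a deadline of 3 June 2011, before any tolling.
Because the defendant's absence from the jurisdiction ran from 6 February 2011 to 20 March 2011, the deadline is extended by 42 days to 15 July 2011.
The 4 April 2011 filing precedes the 15 July 2011 deadline; the claim is timely.

TIMELY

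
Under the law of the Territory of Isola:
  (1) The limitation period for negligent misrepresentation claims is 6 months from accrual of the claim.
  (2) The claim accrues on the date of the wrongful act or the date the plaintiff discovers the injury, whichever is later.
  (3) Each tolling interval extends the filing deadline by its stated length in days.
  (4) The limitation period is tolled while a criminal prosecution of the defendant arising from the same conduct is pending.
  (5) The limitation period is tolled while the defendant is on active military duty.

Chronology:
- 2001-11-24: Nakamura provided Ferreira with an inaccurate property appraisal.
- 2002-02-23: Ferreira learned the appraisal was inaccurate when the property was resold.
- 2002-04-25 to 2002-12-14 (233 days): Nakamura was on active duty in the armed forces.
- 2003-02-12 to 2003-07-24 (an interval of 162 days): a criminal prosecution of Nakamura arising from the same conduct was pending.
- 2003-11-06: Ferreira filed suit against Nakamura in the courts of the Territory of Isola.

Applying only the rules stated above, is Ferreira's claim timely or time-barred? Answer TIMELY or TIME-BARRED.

Taking the later of the act (2001-11-24) and discovery (2002-02-23), the claim accrued on 2002-02-23.
Adding the 6 months base period to 2002-02-23 gives a deadline of 2002-08-23, before any tolling.
Because the defendant's active military service ran from 2002-04-25 to 2002-12-14, the deadline is extended by 233 days to 2003-04-13.
Because the pending criminal prosecution ran from 2003-02-12 to 2003-07-24, the deadline is extended by 162 days to 2003-09-22.
Ferreira filed on 2003-11-06, after the 2003-09-22 deadline, so the action is time-barred.

TIME-BARRED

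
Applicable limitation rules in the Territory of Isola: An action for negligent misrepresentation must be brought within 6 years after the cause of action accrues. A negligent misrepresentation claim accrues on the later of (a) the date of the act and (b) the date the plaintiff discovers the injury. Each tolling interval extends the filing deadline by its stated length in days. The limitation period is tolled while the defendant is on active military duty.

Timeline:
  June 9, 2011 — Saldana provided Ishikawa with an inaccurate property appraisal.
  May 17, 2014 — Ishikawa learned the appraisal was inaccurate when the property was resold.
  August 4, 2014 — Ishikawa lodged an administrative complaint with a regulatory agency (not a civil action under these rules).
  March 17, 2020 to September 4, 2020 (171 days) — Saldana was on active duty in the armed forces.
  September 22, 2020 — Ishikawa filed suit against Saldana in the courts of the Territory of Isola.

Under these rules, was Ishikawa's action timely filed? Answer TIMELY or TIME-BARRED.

Taking the later of the act (June 9, 2011) and discovery (May 17, 2014), the claim accrued on May 17, 2014.
6 years from May 17, 2014 is May 17, 2020.
Because the defendant's active military service ran from March 17, 2020 to September 4, 2020, the deadline is extended by 171 days to November 4, 2020.
None of the other events listed affects the running of the period under the stated rules.
Filing on September 22, 2020 beat the November 4, 2020 deadline — the action is timely.

TIMELY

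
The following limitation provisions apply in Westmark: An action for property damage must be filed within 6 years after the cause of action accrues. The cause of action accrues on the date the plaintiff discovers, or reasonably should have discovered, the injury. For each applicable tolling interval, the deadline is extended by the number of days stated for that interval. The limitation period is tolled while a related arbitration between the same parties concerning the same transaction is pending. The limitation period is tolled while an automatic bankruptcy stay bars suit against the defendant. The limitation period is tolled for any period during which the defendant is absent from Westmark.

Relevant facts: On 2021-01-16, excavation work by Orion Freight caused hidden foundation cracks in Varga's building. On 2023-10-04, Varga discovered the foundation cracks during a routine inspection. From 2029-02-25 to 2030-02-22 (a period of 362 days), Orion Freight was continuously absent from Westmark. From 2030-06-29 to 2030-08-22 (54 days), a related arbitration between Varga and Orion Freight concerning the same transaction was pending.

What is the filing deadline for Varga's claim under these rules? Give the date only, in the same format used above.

The claim did not accrue until Varga discovered the injury on 2023-10-04; the 2021-01-16 act date does not start the clock under the stated rule.
6 years from 2023-10-04 is 2029-10-04.
The period was tolled for 362 days by the defendant's absence from the jurisdiction (2029-02-25 to 2030-02-22), pushing the deadline to 2030-10-01.
The pending related arbitration from 2030-06-29 to 2030-08-22 tolled the period for 54 days, extending the deadline to 2030-11-24.

2030-11-24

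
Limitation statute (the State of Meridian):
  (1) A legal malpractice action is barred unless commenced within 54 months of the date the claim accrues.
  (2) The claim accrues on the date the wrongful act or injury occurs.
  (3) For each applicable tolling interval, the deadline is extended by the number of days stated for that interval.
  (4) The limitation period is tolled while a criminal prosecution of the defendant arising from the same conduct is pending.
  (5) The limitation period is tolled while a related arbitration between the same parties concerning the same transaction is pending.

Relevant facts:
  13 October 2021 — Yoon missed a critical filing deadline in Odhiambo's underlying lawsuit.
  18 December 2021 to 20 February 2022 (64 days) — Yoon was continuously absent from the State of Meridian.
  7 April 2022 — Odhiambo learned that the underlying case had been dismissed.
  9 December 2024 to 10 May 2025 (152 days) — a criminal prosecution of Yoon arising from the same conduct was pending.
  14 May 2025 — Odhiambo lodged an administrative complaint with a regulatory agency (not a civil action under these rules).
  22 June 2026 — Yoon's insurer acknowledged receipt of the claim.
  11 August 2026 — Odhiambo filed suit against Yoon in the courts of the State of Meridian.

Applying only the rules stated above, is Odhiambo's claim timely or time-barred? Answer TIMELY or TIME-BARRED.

TIMELY

Accrual is governed by the date of the act, so the period began to run on 13 October 2021; the later discovery on 7 April 2022 is irrelevant under the stated rule.
Adding the 54 months base period to 13 October 2021 gives a deadline of 13 April 2026, before any tolling.
The period was tolled for 152 days by the pending criminal prosecution (9 December 2024 to 10 May 2025), pushing the deadline to 12 September 2026.
The defendant's absence from the jurisdiction from 18 December 2021 to 20 February 2022 does not toll the period, because no stated rule makes the defendant's absence a tolling event.
None of the other events listed affects the running of the period under the stated rules.
The 11 August 2026 filing precedes the 12 September 2026 deadline; the claim is timely.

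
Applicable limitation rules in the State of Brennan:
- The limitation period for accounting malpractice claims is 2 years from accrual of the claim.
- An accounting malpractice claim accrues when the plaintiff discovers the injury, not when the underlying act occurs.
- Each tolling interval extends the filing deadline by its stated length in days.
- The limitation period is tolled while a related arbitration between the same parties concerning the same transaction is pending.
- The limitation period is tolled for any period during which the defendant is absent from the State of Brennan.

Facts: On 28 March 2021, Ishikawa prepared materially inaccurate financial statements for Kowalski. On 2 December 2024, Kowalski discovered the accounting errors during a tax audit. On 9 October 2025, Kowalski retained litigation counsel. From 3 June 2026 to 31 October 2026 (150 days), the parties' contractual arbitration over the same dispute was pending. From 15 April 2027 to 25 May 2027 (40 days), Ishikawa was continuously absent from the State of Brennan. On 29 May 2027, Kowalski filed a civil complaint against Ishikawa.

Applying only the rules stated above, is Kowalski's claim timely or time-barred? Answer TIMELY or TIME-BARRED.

TIMELY

Under the discovery rule, the claim accrued on 2 December 2024, when Kowalski discovered the injury — not on the 28 March 2021 date of the underlying act.
Adding the 2 years base period to 2 December 2024 gives a deadline of 2 December 2026, before any tolling.
Because the pending related arbitration ran from 3 June 2026 to 31 October 2026, the deadline is extended by 150 days to 1 May 2027.
The defendant's absence from the jurisdiction from 15 April 2027 to 25 May 2027 tolled the period for 40 days, extending the deadline to 10 June 2027.
Nothing else in the chronology tolls or restarts the period.
Filing on 29 May 2027 beat the 10 June 2027 deadline — the action is timely.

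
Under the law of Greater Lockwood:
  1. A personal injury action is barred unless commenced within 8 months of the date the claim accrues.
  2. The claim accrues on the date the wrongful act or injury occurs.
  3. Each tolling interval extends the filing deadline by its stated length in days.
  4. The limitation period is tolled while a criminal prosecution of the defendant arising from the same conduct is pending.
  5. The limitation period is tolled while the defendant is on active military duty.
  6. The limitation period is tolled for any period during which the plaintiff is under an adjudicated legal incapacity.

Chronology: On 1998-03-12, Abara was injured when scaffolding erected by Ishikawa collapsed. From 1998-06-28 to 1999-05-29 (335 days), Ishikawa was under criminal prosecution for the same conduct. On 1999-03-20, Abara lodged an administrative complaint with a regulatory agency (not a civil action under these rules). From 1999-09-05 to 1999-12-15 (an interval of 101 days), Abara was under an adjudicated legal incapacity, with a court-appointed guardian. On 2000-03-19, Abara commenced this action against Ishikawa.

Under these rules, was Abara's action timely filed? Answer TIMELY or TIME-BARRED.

The claim accrued on 1998-03-12, the date of the act.
8 months from 1998-03-12 is 1998-11-12.
The pending criminal prosecution from 1998-06-28 to 1999-05-29 tolled the period for 335 days, extending the deadline to 1999-10-13.
The period was tolled for 101 days by the plaintiff's legal incapacity (1999-09-05 to 1999-12-15), pushing the deadline to 2000-01-22.
The other events in the timeline have no effect on the limitation period under the stated rules.
Filing on 2000-03-19 missed the 2000-01-22 deadline — the action is time-barred.

TIME-BARRED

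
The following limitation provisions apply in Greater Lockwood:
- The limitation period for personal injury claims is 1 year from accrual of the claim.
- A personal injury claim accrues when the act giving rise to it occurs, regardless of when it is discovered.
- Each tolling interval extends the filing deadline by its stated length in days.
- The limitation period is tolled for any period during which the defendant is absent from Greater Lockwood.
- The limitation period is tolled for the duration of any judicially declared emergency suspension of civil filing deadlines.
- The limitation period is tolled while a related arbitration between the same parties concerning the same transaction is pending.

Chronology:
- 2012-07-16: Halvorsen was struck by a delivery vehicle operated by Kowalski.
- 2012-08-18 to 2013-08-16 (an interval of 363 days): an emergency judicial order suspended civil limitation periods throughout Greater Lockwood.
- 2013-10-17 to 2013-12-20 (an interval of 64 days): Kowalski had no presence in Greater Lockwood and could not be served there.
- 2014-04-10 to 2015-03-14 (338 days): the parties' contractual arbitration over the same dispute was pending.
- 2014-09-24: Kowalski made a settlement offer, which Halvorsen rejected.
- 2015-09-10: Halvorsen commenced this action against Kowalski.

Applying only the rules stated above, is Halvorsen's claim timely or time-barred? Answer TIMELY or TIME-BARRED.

TIME-BARRED

The limitation period began to run on 2012-07-16.
The untolled deadline — 1 year after 2012-07-16 — is 2013-07-16.
The period was tolled for 363 days by the emergency suspension of filing deadlines (2012-08-18 to 2013-08-16), pushing the deadline to 2014-07-14.
The defendant's absence from the jurisdiction from 2013-10-17 to 2013-12-20 tolled the period for 64 days, extending the deadline to 2014-09-16.
Because the pending related arbitration ran from 2014-04-10 to 2015-03-14, the deadline is extended by 338 days to 2015-08-20.
None of the other events listed affects the running of the period under the stated rules.
Filing on 2015-09-10 missed the 2015-08-20 deadline — the action is time-barred.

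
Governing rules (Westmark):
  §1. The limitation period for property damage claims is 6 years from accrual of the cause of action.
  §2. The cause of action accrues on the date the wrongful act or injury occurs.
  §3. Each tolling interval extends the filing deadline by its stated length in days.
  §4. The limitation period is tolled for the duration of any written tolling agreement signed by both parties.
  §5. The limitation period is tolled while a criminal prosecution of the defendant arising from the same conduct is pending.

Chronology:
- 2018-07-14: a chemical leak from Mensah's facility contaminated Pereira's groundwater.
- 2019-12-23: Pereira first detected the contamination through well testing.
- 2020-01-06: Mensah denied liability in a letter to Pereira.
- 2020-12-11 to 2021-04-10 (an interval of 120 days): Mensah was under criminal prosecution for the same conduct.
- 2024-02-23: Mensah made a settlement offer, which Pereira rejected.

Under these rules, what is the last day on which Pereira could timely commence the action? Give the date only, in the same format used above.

The claim accrued on 2018-07-14, when the wrongful act occurred; under the stated occurrence rule the 2019-12-23 discovery does not delay accrual.
6 years from 2018-07-14 is 2024-07-14.
Because the pending criminal prosecution ran from 2020-12-11 to 2021-04-10, the deadline is extended by 120 days to 2024-11-11.
None of the other events listed affects the running of the period under the stated rules.

2024-11-11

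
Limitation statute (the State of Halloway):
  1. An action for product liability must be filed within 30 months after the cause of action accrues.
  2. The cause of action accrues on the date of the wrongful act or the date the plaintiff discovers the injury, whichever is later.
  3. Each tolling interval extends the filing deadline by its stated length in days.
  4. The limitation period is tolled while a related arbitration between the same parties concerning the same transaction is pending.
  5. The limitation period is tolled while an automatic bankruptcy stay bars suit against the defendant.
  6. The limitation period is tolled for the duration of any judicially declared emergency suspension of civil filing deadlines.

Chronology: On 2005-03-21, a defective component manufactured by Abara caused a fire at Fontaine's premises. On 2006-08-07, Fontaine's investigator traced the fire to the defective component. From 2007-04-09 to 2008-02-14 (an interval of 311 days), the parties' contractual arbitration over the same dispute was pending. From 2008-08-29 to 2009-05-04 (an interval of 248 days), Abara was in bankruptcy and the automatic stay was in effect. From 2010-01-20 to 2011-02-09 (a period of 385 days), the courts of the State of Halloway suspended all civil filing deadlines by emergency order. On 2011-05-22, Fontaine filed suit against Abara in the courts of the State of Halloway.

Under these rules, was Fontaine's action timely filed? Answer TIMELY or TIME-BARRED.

Because discovery on 2006-08-07 post-dates the 2005-03-21 act, accrual under the later-of rule falls on 2006-08-07.
30 months from 2006-08-07 is 2009-02-07.
The pending related arbitration from 2007-04-09 to 2008-02-14 tolled the period for 311 days, extending the deadline to 2009-12-15.
The period was tolled for 248 days by the automatic bankruptcy stay (2008-08-29 to 2009-05-04), pushing the deadline to 2010-08-20.
Because the emergency suspension of filing deadlines ran from 2010-01-20 to 2011-02-09, the deadline is extended by 385 days to 2011-09-09.
Fontaine filed on 2011-05-22, before the 2011-09-09 deadline, so the action is timely.

TIMELY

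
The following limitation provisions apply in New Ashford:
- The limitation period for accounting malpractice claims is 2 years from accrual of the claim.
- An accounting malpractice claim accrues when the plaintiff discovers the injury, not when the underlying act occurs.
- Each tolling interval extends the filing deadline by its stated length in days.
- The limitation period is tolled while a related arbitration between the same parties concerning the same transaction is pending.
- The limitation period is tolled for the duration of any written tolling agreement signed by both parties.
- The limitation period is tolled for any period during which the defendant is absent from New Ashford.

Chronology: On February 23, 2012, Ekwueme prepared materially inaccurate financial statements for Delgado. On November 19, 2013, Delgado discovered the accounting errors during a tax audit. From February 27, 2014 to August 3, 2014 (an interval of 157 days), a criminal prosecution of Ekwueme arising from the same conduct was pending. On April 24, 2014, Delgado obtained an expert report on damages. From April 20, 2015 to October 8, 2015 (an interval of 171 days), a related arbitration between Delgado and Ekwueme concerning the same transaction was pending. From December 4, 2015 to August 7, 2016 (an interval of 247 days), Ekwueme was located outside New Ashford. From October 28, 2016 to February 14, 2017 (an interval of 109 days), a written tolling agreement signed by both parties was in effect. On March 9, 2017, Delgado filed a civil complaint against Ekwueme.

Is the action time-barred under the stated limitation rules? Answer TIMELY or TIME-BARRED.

The claim did not accrue until Delgado discovered the injury on November 19, 2013; the February 23, 2012 act date does not start the clock under the stated rule.
2 years from November 19, 2013 is November 19, 2015.
The period was tolled for 171 days by the pending related arbitration (April 20, 2015 to October 8, 2015), pushing the deadline to May 8, 2016.
Because the defendant's absence from the jurisdiction ran from December 4, 2015 to August 7, 2016, the deadline is extended by 247 days to January 10, 2017.
The period was tolled for 109 days by the written tolling agreement (October 28, 2016 to February 14, 2017), pushing the deadline to April 29, 2017.
No stated provision tolls the period for a criminal prosecution, so the interval from February 27, 2014 to August 3, 2014 has no effect on the deadline.
Nothing else in the chronology tolls or restarts the period.
Delgado filed on March 9, 2017, before the April 29, 2017 deadline, so the action is timely.

TIMELY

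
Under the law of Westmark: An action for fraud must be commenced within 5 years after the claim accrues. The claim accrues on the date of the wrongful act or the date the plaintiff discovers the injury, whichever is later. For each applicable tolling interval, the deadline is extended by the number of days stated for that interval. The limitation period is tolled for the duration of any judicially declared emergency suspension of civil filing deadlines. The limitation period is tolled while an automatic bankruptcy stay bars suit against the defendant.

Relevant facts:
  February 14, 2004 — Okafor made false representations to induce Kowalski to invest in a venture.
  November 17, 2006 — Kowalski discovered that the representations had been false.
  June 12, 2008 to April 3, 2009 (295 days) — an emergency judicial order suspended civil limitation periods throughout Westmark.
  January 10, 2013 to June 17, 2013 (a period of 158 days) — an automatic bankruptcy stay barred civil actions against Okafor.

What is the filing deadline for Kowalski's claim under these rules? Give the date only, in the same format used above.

September 7, 2012

Because discovery on November 17, 2006 post-dates the February 14, 2004 act, accrual under the later-of rule falls on November 17, 2006.
5 years from November 17, 2006 is November 17, 2011.
The emergency suspension of filing deadlines from June 12, 2008 to April 3, 2009 tolled the period for 295 days, extending the deadline to September 7, 2012.
The automatic bankruptcy stay from January 10, 2013 to June 17, 2013 began after the period had already run on September 7, 2012, so it has no tolling effect.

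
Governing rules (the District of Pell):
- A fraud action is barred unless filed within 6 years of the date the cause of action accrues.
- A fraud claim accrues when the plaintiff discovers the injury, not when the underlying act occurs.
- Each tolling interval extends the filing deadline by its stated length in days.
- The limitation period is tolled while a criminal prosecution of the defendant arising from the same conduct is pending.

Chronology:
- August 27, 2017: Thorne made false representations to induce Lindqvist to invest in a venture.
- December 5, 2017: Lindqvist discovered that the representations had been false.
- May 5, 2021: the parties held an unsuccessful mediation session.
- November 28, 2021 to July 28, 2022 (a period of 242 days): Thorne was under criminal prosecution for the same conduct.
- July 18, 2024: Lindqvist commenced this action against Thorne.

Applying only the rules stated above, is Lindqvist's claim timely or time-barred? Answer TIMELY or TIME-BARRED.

Under the discovery rule, the claim accrued on December 5, 2017, when Lindqvist discovered the injury — not on the August 27, 2017 date of the underlying act.
Adding the 6 years base period to December 5, 2017 gives a deadline of December 5, 2023, before any tolling.
Because the pending criminal prosecution ran from November 28, 2021 to July 28, 2022, the deadline is extended by 242 days to August 3, 2024.
None of the other events listed affects the running of the period under the stated rules.
Filing on July 18, 2024 beat the August 3, 2024 deadline — the action is timely.

TIMELY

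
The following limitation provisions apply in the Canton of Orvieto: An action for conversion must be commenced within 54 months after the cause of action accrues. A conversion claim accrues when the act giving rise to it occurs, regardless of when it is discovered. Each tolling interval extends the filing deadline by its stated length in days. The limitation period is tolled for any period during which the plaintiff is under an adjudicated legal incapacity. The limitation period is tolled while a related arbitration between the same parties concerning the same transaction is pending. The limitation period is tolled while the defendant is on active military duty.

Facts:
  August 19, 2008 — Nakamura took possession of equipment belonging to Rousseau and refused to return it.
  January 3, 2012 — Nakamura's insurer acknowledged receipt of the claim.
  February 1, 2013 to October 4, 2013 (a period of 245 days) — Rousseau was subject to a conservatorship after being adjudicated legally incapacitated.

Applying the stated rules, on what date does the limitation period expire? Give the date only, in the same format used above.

The claim accrued on August 19, 2008, when the wrongful act occurred.
The untolled deadline — 54 months after August 19, 2008 — is February 19, 2013.
The plaintiff's legal incapacity from February 1, 2013 to October 4, 2013 tolled the period for 245 days, extending the deadline to October 22, 2013.
Nothing else in the chronology tolls or restarts the period.

October 22, 2013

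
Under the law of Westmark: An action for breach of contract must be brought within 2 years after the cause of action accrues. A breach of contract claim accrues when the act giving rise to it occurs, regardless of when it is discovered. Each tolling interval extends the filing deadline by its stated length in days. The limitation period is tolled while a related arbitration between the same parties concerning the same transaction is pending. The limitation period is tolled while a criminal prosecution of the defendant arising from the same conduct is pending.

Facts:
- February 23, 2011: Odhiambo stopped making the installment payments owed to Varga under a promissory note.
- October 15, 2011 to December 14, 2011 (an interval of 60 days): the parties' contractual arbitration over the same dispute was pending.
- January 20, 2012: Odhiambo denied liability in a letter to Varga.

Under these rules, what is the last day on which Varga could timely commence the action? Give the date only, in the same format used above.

April 24, 2013

The limitation period began to run on February 23, 2011.
The untolled deadline — 2 years after February 23, 2011 — is February 23, 2013.
Because the pending related arbitration ran from October 15, 2011 to December 14, 2011, the deadline is extended by 60 days to April 24, 2013.
Nothing else in the chronology tolls or restarts the period.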